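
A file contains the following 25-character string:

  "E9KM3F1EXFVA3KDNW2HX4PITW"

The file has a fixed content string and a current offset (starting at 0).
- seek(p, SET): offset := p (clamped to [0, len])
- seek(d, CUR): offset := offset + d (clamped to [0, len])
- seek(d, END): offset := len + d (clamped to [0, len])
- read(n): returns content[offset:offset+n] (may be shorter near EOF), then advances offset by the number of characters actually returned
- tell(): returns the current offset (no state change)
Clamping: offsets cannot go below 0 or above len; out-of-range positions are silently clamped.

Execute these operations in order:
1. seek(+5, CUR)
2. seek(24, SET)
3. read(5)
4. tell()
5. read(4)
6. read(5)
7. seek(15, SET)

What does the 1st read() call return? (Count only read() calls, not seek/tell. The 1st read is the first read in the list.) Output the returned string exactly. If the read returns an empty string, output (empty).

After 1 (seek(+5, CUR)): offset=5
After 2 (seek(24, SET)): offset=24
After 3 (read(5)): returned 'W', offset=25
After 4 (tell()): offset=25
After 5 (read(4)): returned '', offset=25
After 6 (read(5)): returned '', offset=25
After 7 (seek(15, SET)): offset=15

Answer: W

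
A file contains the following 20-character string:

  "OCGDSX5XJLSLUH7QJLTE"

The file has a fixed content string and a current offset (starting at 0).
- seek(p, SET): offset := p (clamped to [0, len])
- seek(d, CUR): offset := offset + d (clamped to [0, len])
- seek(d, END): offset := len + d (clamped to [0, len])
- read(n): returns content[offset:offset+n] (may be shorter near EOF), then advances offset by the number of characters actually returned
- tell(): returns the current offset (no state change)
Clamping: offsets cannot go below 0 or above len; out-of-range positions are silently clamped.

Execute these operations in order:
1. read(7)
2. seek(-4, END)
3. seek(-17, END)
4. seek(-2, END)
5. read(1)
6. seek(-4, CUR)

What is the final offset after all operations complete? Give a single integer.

After 1 (read(7)): returned 'OCGDSX5', offset=7
After 2 (seek(-4, END)): offset=16
After 3 (seek(-17, END)): offset=3
After 4 (seek(-2, END)): offset=18
After 5 (read(1)): returned 'T', offset=19
After 6 (seek(-4, CUR)): offset=15

Answer: 15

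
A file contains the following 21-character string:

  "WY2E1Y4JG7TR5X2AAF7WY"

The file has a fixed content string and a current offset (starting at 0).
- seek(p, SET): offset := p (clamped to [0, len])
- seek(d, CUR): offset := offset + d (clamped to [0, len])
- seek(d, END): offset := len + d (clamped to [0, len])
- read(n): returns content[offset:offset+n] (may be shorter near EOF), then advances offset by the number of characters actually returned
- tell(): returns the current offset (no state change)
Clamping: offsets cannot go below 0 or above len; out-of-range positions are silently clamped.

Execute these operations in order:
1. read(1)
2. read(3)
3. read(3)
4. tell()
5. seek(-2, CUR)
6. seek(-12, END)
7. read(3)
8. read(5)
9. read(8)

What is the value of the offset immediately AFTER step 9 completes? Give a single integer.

After 1 (read(1)): returned 'W', offset=1
After 2 (read(3)): returned 'Y2E', offset=4
After 3 (read(3)): returned '1Y4', offset=7
After 4 (tell()): offset=7
After 5 (seek(-2, CUR)): offset=5
After 6 (seek(-12, END)): offset=9
After 7 (read(3)): returned '7TR', offset=12
After 8 (read(5)): returned '5X2AA', offset=17
After 9 (read(8)): returned 'F7WY', offset=21

Answer: 21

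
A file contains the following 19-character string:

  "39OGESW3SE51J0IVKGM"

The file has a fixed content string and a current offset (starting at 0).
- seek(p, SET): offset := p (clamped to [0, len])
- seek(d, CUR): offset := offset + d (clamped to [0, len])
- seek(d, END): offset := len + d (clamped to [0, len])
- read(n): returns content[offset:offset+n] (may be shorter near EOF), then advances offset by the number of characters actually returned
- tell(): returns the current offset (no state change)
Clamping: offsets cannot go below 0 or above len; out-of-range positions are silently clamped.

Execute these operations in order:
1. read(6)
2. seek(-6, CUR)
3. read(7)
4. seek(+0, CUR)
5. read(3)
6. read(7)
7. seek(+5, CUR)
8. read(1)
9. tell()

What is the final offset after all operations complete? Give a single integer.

After 1 (read(6)): returned '39OGES', offset=6
After 2 (seek(-6, CUR)): offset=0
After 3 (read(7)): returned '39OGESW', offset=7
After 4 (seek(+0, CUR)): offset=7
After 5 (read(3)): returned '3SE', offset=10
After 6 (read(7)): returned '51J0IVK', offset=17
After 7 (seek(+5, CUR)): offset=19
After 8 (read(1)): returned '', offset=19
After 9 (tell()): offset=19

Answer: 19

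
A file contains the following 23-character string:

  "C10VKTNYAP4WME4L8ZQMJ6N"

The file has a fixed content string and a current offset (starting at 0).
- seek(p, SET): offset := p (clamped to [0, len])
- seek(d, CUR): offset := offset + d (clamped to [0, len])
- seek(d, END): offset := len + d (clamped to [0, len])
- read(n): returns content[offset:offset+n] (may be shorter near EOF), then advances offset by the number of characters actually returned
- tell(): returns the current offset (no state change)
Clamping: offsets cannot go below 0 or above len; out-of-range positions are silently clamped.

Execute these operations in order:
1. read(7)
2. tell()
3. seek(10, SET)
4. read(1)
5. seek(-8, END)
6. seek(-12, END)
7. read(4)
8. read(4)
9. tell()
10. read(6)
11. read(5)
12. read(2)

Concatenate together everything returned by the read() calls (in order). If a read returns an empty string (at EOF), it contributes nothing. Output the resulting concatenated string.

Answer: C10VKTN4WME4L8ZQMJ6N

Derivation:
After 1 (read(7)): returned 'C10VKTN', offset=7
After 2 (tell()): offset=7
After 3 (seek(10, SET)): offset=10
After 4 (read(1)): returned '4', offset=11
After 5 (seek(-8, END)): offset=15
After 6 (seek(-12, END)): offset=11
After 7 (read(4)): returned 'WME4', offset=15
After 8 (read(4)): returned 'L8ZQ', offset=19
After 9 (tell()): offset=19
After 10 (read(6)): returned 'MJ6N', offset=23
After 11 (read(5)): returned '', offset=23
After 12 (read(2)): returned '', offset=23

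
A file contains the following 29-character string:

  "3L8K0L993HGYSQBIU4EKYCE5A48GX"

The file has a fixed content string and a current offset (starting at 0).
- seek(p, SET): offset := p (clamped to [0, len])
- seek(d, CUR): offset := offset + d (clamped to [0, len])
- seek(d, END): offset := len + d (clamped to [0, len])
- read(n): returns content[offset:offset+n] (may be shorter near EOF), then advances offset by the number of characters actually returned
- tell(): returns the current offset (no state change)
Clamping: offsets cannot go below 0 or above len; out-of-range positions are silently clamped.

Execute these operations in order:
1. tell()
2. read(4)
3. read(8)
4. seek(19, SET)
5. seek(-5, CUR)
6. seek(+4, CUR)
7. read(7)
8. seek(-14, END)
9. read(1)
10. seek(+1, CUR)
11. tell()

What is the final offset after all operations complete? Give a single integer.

After 1 (tell()): offset=0
After 2 (read(4)): returned '3L8K', offset=4
After 3 (read(8)): returned '0L993HGY', offset=12
After 4 (seek(19, SET)): offset=19
After 5 (seek(-5, CUR)): offset=14
After 6 (seek(+4, CUR)): offset=18
After 7 (read(7)): returned 'EKYCE5A', offset=25
After 8 (seek(-14, END)): offset=15
After 9 (read(1)): returned 'I', offset=16
After 10 (seek(+1, CUR)): offset=17
After 11 (tell()): offset=17

Answer: 17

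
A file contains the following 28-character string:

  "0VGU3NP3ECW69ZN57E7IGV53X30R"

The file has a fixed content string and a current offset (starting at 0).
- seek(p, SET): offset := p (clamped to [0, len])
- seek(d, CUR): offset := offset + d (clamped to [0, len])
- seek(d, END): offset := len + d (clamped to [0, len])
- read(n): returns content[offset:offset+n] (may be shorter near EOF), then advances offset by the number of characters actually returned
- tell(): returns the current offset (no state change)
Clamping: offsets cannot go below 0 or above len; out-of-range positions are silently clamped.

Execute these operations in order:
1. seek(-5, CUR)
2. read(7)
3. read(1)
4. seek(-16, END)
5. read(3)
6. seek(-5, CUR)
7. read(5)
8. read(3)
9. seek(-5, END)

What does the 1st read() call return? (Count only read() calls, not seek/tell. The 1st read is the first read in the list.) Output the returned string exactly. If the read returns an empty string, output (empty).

After 1 (seek(-5, CUR)): offset=0
After 2 (read(7)): returned '0VGU3NP', offset=7
After 3 (read(1)): returned '3', offset=8
After 4 (seek(-16, END)): offset=12
After 5 (read(3)): returned '9ZN', offset=15
After 6 (seek(-5, CUR)): offset=10
After 7 (read(5)): returned 'W69ZN', offset=15
After 8 (read(3)): returned '57E', offset=18
After 9 (seek(-5, END)): offset=23

Answer: 0VGU3NP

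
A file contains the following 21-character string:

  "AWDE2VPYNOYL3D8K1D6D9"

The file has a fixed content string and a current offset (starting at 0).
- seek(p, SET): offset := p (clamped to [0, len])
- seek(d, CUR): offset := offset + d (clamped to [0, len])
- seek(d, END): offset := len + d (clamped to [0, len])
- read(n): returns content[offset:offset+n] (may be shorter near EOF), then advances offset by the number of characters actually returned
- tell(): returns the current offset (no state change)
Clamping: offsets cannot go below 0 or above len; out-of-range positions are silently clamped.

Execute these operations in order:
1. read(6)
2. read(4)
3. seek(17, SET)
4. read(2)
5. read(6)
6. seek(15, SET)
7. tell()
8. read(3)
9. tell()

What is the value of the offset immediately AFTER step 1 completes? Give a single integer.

After 1 (read(6)): returned 'AWDE2V', offset=6

Answer: 6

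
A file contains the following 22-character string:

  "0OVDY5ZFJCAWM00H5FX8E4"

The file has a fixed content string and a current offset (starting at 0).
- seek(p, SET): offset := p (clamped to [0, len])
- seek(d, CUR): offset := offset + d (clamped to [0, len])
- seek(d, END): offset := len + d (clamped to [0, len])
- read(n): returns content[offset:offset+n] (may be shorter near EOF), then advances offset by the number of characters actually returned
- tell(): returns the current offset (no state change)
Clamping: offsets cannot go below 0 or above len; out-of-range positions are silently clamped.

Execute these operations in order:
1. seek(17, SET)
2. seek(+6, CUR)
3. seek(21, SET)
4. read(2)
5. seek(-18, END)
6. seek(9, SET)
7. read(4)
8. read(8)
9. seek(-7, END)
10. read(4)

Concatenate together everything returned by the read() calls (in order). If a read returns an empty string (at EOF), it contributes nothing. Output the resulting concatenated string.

Answer: 4CAWM00H5FX8EH5FX

Derivation:
After 1 (seek(17, SET)): offset=17
After 2 (seek(+6, CUR)): offset=22
After 3 (seek(21, SET)): offset=21
After 4 (read(2)): returned '4', offset=22
After 5 (seek(-18, END)): offset=4
After 6 (seek(9, SET)): offset=9
After 7 (read(4)): returned 'CAWM', offset=13
After 8 (read(8)): returned '00H5FX8E', offset=21
After 9 (seek(-7, END)): offset=15
After 10 (read(4)): returned 'H5FX', offset=19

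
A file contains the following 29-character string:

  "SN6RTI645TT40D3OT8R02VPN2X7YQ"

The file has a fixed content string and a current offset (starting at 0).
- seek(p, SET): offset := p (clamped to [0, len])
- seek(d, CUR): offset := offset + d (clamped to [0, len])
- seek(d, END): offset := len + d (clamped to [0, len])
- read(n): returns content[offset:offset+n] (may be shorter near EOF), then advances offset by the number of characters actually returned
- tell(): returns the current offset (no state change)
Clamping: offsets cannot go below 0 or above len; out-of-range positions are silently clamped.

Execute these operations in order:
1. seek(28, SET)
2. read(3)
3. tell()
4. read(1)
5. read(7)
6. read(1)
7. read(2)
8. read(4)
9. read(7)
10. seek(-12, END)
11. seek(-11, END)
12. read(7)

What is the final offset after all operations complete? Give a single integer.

After 1 (seek(28, SET)): offset=28
After 2 (read(3)): returned 'Q', offset=29
After 3 (tell()): offset=29
After 4 (read(1)): returned '', offset=29
After 5 (read(7)): returned '', offset=29
After 6 (read(1)): returned '', offset=29
After 7 (read(2)): returned '', offset=29
After 8 (read(4)): returned '', offset=29
After 9 (read(7)): returned '', offset=29
After 10 (seek(-12, END)): offset=17
After 11 (seek(-11, END)): offset=18
After 12 (read(7)): returned 'R02VPN2', offset=25

Answer: 25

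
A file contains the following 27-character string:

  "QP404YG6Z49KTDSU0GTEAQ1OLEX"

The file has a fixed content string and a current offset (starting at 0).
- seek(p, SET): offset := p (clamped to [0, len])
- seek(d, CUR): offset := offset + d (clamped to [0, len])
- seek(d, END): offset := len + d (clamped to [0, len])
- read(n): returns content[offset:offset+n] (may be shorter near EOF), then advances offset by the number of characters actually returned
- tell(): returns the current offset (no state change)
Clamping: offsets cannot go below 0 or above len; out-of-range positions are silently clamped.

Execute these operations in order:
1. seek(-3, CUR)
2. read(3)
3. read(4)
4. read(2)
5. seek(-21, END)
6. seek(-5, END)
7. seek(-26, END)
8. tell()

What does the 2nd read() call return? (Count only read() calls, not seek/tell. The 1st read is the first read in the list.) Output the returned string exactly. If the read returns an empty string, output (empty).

After 1 (seek(-3, CUR)): offset=0
After 2 (read(3)): returned 'QP4', offset=3
After 3 (read(4)): returned '04YG', offset=7
After 4 (read(2)): returned '6Z', offset=9
After 5 (seek(-21, END)): offset=6
After 6 (seek(-5, END)): offset=22
After 7 (seek(-26, END)): offset=1
After 8 (tell()): offset=1

Answer: 04YG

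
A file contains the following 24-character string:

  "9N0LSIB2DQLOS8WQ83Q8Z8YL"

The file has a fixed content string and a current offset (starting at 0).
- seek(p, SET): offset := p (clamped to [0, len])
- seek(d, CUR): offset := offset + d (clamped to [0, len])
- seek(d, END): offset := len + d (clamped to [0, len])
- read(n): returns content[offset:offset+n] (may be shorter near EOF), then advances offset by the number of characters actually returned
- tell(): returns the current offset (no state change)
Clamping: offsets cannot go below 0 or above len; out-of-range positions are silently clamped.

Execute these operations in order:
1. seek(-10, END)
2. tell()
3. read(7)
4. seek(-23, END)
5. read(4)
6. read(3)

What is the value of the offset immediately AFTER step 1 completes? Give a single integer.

Answer: 14

Derivation:
After 1 (seek(-10, END)): offset=14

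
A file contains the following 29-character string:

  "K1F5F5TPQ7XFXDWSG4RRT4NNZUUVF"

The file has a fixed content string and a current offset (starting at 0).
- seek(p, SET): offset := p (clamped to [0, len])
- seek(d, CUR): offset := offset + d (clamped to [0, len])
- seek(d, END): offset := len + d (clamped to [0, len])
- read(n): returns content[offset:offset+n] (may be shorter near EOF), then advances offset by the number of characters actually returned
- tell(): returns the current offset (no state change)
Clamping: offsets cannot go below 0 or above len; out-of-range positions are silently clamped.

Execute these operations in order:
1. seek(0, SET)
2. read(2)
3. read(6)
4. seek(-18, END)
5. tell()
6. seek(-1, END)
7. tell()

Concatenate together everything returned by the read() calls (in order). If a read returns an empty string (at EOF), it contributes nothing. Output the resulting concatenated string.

Answer: K1F5F5TP

Derivation:
After 1 (seek(0, SET)): offset=0
After 2 (read(2)): returned 'K1', offset=2
After 3 (read(6)): returned 'F5F5TP', offset=8
After 4 (seek(-18, END)): offset=11
After 5 (tell()): offset=11
After 6 (seek(-1, END)): offset=28
After 7 (tell()): offset=28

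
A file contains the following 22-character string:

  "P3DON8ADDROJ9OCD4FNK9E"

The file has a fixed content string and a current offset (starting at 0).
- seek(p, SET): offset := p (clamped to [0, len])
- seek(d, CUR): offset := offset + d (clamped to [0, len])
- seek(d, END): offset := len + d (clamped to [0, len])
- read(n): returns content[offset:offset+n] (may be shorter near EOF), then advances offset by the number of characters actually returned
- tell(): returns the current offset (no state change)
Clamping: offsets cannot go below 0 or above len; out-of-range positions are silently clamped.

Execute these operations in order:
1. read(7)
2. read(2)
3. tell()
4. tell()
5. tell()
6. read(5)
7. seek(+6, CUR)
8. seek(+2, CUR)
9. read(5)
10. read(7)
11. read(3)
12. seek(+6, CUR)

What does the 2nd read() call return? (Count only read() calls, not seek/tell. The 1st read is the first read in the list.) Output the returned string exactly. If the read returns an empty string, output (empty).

After 1 (read(7)): returned 'P3DON8A', offset=7
After 2 (read(2)): returned 'DD', offset=9
After 3 (tell()): offset=9
After 4 (tell()): offset=9
After 5 (tell()): offset=9
After 6 (read(5)): returned 'ROJ9O', offset=14
After 7 (seek(+6, CUR)): offset=20
After 8 (seek(+2, CUR)): offset=22
After 9 (read(5)): returned '', offset=22
After 10 (read(7)): returned '', offset=22
After 11 (read(3)): returned '', offset=22
After 12 (seek(+6, CUR)): offset=22

Answer: DD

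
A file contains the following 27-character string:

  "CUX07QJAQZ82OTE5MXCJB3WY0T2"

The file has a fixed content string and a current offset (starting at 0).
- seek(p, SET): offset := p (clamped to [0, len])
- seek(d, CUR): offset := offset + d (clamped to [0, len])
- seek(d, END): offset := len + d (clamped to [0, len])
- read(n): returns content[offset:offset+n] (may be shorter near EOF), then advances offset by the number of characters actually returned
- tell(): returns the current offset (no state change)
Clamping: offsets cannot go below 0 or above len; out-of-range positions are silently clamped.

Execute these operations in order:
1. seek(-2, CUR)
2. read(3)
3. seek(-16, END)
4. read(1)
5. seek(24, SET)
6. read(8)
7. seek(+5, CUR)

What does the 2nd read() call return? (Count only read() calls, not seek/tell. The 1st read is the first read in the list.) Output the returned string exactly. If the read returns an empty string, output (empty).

After 1 (seek(-2, CUR)): offset=0
After 2 (read(3)): returned 'CUX', offset=3
After 3 (seek(-16, END)): offset=11
After 4 (read(1)): returned '2', offset=12
After 5 (seek(24, SET)): offset=24
After 6 (read(8)): returned '0T2', offset=27
After 7 (seek(+5, CUR)): offset=27

Answer: 2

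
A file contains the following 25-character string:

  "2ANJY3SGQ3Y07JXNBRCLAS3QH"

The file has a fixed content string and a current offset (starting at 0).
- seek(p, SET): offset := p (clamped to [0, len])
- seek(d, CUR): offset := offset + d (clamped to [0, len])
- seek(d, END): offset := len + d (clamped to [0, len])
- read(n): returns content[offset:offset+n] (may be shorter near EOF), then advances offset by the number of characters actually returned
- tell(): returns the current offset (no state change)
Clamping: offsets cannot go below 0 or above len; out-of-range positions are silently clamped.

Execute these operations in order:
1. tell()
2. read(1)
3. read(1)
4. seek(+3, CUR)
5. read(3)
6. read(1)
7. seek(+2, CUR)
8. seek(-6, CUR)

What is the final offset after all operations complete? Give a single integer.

After 1 (tell()): offset=0
After 2 (read(1)): returned '2', offset=1
After 3 (read(1)): returned 'A', offset=2
After 4 (seek(+3, CUR)): offset=5
After 5 (read(3)): returned '3SG', offset=8
After 6 (read(1)): returned 'Q', offset=9
After 7 (seek(+2, CUR)): offset=11
After 8 (seek(-6, CUR)): offset=5

Answer: 5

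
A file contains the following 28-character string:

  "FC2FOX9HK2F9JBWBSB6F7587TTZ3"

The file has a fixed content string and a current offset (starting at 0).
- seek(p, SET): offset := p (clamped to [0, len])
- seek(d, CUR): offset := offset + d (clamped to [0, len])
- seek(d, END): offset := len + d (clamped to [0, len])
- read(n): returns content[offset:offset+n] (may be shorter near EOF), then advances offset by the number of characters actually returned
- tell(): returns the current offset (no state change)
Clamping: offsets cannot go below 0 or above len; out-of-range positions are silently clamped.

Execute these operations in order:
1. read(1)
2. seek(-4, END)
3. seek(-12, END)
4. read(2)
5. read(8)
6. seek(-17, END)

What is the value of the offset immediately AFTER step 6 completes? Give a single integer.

Answer: 11

Derivation:
After 1 (read(1)): returned 'F', offset=1
After 2 (seek(-4, END)): offset=24
After 3 (seek(-12, END)): offset=16
After 4 (read(2)): returned 'SB', offset=18
After 5 (read(8)): returned '6F7587TT', offset=26
After 6 (seek(-17, END)): offset=11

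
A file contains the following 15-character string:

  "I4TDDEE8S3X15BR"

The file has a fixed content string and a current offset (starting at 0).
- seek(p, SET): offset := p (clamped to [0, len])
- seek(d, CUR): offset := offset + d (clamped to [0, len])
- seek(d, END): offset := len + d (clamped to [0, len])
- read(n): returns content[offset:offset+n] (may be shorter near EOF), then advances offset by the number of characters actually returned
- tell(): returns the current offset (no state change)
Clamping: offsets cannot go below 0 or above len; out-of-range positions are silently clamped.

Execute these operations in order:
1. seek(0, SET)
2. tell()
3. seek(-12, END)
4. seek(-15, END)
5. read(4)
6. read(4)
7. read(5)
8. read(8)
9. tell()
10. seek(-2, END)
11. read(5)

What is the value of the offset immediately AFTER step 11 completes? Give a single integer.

After 1 (seek(0, SET)): offset=0
After 2 (tell()): offset=0
After 3 (seek(-12, END)): offset=3
After 4 (seek(-15, END)): offset=0
After 5 (read(4)): returned 'I4TD', offset=4
After 6 (read(4)): returned 'DEE8', offset=8
After 7 (read(5)): returned 'S3X15', offset=13
After 8 (read(8)): returned 'BR', offset=15
After 9 (tell()): offset=15
After 10 (seek(-2, END)): offset=13
After 11 (read(5)): returned 'BR', offset=15

Answer: 15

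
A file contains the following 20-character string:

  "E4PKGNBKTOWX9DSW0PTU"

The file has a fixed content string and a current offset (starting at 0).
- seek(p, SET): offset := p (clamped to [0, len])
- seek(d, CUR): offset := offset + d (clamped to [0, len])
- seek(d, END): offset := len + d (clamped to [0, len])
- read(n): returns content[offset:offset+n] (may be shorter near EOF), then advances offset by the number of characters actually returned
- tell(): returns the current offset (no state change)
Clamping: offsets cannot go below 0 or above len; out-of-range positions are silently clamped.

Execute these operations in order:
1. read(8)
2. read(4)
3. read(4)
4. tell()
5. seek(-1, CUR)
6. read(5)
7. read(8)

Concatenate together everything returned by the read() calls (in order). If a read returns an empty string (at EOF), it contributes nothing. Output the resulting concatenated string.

Answer: E4PKGNBKTOWX9DSWW0PTU

Derivation:
After 1 (read(8)): returned 'E4PKGNBK', offset=8
After 2 (read(4)): returned 'TOWX', offset=12
After 3 (read(4)): returned '9DSW', offset=16
After 4 (tell()): offset=16
After 5 (seek(-1, CUR)): offset=15
After 6 (read(5)): returned 'W0PTU', offset=20
After 7 (read(8)): returned '', offset=20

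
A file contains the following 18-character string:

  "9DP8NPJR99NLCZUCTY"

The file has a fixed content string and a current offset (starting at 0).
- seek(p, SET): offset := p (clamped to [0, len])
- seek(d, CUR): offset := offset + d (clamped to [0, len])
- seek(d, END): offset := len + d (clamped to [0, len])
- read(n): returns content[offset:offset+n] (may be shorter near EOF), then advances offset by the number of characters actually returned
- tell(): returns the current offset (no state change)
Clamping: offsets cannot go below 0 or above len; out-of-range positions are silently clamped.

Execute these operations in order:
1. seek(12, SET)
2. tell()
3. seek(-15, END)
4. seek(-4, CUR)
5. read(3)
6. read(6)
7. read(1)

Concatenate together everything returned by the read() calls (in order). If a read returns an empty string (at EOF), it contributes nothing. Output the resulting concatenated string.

Answer: 9DP8NPJR99

Derivation:
After 1 (seek(12, SET)): offset=12
After 2 (tell()): offset=12
After 3 (seek(-15, END)): offset=3
After 4 (seek(-4, CUR)): offset=0
After 5 (read(3)): returned '9DP', offset=3
After 6 (read(6)): returned '8NPJR9', offset=9
After 7 (read(1)): returned '9', offset=10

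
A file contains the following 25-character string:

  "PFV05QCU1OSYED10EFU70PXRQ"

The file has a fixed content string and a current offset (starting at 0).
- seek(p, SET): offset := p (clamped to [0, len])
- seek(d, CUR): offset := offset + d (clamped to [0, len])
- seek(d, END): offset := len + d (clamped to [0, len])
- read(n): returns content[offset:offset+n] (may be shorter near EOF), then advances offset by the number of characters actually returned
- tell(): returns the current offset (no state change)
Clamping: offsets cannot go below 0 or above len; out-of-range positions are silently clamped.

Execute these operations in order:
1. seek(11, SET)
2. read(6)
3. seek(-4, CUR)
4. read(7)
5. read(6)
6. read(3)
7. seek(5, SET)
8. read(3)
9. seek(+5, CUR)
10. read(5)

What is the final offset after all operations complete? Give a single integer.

Answer: 18

Derivation:
After 1 (seek(11, SET)): offset=11
After 2 (read(6)): returned 'YED10E', offset=17
After 3 (seek(-4, CUR)): offset=13
After 4 (read(7)): returned 'D10EFU7', offset=20
After 5 (read(6)): returned '0PXRQ', offset=25
After 6 (read(3)): returned '', offset=25
After 7 (seek(5, SET)): offset=5
After 8 (read(3)): returned 'QCU', offset=8
After 9 (seek(+5, CUR)): offset=13
After 10 (read(5)): returned 'D10EF', offset=18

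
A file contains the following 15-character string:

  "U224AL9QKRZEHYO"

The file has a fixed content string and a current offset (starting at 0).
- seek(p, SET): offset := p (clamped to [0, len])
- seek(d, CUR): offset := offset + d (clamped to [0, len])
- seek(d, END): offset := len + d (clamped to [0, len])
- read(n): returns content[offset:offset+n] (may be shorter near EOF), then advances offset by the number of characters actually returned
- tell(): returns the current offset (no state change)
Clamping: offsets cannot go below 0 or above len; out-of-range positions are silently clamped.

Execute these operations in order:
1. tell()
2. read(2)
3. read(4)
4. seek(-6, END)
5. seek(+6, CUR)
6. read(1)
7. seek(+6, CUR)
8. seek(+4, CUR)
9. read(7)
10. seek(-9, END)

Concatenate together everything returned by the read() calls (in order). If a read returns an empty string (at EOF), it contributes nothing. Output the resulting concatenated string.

After 1 (tell()): offset=0
After 2 (read(2)): returned 'U2', offset=2
After 3 (read(4)): returned '24AL', offset=6
After 4 (seek(-6, END)): offset=9
After 5 (seek(+6, CUR)): offset=15
After 6 (read(1)): returned '', offset=15
After 7 (seek(+6, CUR)): offset=15
After 8 (seek(+4, CUR)): offset=15
After 9 (read(7)): returned '', offset=15
After 10 (seek(-9, END)): offset=6

Answer: U224AL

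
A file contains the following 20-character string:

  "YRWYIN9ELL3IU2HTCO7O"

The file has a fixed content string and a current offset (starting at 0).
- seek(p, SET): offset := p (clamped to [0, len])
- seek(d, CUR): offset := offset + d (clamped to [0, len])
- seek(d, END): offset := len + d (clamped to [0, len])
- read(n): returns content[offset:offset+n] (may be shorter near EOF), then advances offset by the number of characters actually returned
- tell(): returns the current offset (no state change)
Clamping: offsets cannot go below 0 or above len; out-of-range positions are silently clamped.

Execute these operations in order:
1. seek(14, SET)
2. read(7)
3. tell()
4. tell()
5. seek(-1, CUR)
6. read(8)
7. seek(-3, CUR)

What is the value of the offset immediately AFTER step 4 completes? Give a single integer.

After 1 (seek(14, SET)): offset=14
After 2 (read(7)): returned 'HTCO7O', offset=20
After 3 (tell()): offset=20
After 4 (tell()): offset=20

Answer: 20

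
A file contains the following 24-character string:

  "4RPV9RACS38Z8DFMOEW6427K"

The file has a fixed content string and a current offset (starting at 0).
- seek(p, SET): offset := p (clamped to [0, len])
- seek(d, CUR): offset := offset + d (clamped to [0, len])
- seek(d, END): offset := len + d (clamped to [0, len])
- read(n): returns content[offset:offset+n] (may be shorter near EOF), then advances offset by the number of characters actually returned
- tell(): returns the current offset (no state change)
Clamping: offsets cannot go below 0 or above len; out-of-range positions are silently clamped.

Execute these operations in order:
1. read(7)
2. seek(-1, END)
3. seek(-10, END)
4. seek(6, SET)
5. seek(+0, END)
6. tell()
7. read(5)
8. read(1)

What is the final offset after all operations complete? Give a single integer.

After 1 (read(7)): returned '4RPV9RA', offset=7
After 2 (seek(-1, END)): offset=23
After 3 (seek(-10, END)): offset=14
After 4 (seek(6, SET)): offset=6
After 5 (seek(+0, END)): offset=24
After 6 (tell()): offset=24
After 7 (read(5)): returned '', offset=24
After 8 (read(1)): returned '', offset=24

Answer: 24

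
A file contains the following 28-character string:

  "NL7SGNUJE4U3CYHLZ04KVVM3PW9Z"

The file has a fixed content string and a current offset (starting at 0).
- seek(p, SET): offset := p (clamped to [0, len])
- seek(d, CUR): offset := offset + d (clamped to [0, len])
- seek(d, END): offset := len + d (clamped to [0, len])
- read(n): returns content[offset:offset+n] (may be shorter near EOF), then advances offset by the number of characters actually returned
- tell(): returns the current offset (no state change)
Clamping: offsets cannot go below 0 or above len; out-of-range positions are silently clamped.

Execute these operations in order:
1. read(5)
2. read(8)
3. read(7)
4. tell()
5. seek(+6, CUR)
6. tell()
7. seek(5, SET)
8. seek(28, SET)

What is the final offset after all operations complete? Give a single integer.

After 1 (read(5)): returned 'NL7SG', offset=5
After 2 (read(8)): returned 'NUJE4U3C', offset=13
After 3 (read(7)): returned 'YHLZ04K', offset=20
After 4 (tell()): offset=20
After 5 (seek(+6, CUR)): offset=26
After 6 (tell()): offset=26
After 7 (seek(5, SET)): offset=5
After 8 (seek(28, SET)): offset=28

Answer: 28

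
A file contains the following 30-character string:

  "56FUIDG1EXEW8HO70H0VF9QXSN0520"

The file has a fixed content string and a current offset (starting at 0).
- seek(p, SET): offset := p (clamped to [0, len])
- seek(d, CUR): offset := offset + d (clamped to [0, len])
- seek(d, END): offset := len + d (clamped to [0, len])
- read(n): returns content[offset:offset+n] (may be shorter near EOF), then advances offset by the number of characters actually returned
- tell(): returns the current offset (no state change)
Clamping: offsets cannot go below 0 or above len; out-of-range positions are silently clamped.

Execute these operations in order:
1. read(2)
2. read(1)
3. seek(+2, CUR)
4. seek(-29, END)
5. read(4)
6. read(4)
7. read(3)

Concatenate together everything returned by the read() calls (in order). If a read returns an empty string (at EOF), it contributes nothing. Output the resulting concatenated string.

Answer: 56F6FUIDG1EXEW

Derivation:
After 1 (read(2)): returned '56', offset=2
After 2 (read(1)): returned 'F', offset=3
After 3 (seek(+2, CUR)): offset=5
After 4 (seek(-29, END)): offset=1
After 5 (read(4)): returned '6FUI', offset=5
After 6 (read(4)): returned 'DG1E', offset=9
After 7 (read(3)): returned 'XEW', offset=12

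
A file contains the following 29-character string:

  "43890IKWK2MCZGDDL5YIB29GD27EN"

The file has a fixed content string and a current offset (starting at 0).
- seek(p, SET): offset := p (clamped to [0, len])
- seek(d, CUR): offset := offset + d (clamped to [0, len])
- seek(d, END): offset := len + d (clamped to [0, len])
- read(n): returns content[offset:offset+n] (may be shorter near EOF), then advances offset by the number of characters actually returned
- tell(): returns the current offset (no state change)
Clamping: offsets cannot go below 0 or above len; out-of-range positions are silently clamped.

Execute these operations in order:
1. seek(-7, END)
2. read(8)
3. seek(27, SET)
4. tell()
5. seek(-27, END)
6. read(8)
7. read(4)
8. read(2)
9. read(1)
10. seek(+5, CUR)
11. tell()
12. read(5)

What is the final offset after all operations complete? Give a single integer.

After 1 (seek(-7, END)): offset=22
After 2 (read(8)): returned '9GD27EN', offset=29
After 3 (seek(27, SET)): offset=27
After 4 (tell()): offset=27
After 5 (seek(-27, END)): offset=2
After 6 (read(8)): returned '890IKWK2', offset=10
After 7 (read(4)): returned 'MCZG', offset=14
After 8 (read(2)): returned 'DD', offset=16
After 9 (read(1)): returned 'L', offset=17
After 10 (seek(+5, CUR)): offset=22
After 11 (tell()): offset=22
After 12 (read(5)): returned '9GD27', offset=27

Answer: 27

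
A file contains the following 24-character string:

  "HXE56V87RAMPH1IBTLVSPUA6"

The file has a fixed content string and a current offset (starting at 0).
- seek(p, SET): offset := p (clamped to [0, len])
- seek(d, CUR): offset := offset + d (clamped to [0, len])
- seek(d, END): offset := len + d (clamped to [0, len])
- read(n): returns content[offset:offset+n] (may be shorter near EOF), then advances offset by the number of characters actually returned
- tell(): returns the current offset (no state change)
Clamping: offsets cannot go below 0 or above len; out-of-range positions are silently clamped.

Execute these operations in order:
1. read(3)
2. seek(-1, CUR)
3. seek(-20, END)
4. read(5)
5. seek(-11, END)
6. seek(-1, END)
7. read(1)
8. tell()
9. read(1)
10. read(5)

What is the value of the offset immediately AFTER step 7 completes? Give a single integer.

Answer: 24

Derivation:
After 1 (read(3)): returned 'HXE', offset=3
After 2 (seek(-1, CUR)): offset=2
After 3 (seek(-20, END)): offset=4
After 4 (read(5)): returned '6V87R', offset=9
After 5 (seek(-11, END)): offset=13
After 6 (seek(-1, END)): offset=23
After 7 (read(1)): returned '6', offset=24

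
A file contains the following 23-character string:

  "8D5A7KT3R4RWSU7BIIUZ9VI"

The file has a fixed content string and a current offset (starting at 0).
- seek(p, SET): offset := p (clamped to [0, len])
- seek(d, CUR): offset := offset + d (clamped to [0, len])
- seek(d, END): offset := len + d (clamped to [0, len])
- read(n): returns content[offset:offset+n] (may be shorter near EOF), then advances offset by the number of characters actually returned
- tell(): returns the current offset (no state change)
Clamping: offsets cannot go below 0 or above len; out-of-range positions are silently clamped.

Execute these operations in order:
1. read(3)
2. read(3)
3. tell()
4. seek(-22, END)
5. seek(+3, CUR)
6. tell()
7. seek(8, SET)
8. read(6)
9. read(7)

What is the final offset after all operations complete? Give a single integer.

Answer: 21

Derivation:
After 1 (read(3)): returned '8D5', offset=3
After 2 (read(3)): returned 'A7K', offset=6
After 3 (tell()): offset=6
After 4 (seek(-22, END)): offset=1
After 5 (seek(+3, CUR)): offset=4
After 6 (tell()): offset=4
After 7 (seek(8, SET)): offset=8
After 8 (read(6)): returned 'R4RWSU', offset=14
After 9 (read(7)): returned '7BIIUZ9', offset=21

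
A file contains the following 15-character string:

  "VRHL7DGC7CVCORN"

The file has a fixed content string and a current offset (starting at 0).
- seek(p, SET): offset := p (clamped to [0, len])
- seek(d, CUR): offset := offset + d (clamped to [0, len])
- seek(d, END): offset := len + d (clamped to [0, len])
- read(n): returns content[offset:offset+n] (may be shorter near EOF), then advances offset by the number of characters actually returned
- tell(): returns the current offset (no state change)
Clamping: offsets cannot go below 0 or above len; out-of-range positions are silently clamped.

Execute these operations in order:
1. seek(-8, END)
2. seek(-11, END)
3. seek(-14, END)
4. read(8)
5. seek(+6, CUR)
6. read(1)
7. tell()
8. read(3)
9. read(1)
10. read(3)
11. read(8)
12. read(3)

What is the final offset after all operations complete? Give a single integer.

After 1 (seek(-8, END)): offset=7
After 2 (seek(-11, END)): offset=4
After 3 (seek(-14, END)): offset=1
After 4 (read(8)): returned 'RHL7DGC7', offset=9
After 5 (seek(+6, CUR)): offset=15
After 6 (read(1)): returned '', offset=15
After 7 (tell()): offset=15
After 8 (read(3)): returned '', offset=15
After 9 (read(1)): returned '', offset=15
After 10 (read(3)): returned '', offset=15
After 11 (read(8)): returned '', offset=15
After 12 (read(3)): returned '', offset=15

Answer: 15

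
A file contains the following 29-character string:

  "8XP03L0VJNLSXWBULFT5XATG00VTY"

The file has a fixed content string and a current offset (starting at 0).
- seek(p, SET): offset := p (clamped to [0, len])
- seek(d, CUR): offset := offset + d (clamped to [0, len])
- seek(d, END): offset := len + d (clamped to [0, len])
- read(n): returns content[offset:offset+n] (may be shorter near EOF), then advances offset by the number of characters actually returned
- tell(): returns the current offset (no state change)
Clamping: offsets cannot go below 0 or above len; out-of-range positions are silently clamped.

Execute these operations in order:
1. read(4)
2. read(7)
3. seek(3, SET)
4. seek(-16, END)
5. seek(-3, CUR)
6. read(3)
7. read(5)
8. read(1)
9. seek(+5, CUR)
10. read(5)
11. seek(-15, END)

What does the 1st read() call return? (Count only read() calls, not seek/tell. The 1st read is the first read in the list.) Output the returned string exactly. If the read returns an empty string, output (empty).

After 1 (read(4)): returned '8XP0', offset=4
After 2 (read(7)): returned '3L0VJNL', offset=11
After 3 (seek(3, SET)): offset=3
After 4 (seek(-16, END)): offset=13
After 5 (seek(-3, CUR)): offset=10
After 6 (read(3)): returned 'LSX', offset=13
After 7 (read(5)): returned 'WBULF', offset=18
After 8 (read(1)): returned 'T', offset=19
After 9 (seek(+5, CUR)): offset=24
After 10 (read(5)): returned '00VTY', offset=29
After 11 (seek(-15, END)): offset=14

Answer: 8XP0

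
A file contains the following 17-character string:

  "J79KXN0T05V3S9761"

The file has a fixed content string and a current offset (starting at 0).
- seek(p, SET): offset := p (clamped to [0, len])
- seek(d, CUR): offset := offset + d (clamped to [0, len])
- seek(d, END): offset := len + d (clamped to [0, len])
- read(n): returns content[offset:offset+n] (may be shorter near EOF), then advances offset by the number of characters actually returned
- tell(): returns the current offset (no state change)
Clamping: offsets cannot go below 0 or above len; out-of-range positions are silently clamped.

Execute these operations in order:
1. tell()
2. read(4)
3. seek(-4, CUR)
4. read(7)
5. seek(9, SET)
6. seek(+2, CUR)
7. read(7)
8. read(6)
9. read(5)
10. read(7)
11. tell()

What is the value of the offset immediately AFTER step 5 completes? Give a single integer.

After 1 (tell()): offset=0
After 2 (read(4)): returned 'J79K', offset=4
After 3 (seek(-4, CUR)): offset=0
After 4 (read(7)): returned 'J79KXN0', offset=7
After 5 (seek(9, SET)): offset=9

Answer: 9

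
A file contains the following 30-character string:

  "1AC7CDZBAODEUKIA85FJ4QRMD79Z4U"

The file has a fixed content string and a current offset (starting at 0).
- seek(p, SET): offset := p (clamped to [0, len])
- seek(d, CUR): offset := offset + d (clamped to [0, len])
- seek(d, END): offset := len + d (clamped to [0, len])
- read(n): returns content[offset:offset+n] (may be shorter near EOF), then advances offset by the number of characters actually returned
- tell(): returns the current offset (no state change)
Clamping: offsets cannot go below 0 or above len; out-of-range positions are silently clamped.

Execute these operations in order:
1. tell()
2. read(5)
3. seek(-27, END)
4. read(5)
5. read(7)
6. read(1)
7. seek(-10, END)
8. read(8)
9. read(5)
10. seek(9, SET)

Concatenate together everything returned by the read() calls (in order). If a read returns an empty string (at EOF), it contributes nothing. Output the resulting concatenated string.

After 1 (tell()): offset=0
After 2 (read(5)): returned '1AC7C', offset=5
After 3 (seek(-27, END)): offset=3
After 4 (read(5)): returned '7CDZB', offset=8
After 5 (read(7)): returned 'AODEUKI', offset=15
After 6 (read(1)): returned 'A', offset=16
After 7 (seek(-10, END)): offset=20
After 8 (read(8)): returned '4QRMD79Z', offset=28
After 9 (read(5)): returned '4U', offset=30
After 10 (seek(9, SET)): offset=9

Answer: 1AC7C7CDZBAODEUKIA4QRMD79Z4U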